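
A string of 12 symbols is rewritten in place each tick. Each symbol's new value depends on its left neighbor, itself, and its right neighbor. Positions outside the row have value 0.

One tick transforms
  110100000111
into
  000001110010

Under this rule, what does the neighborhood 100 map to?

0

At position 4 the neighborhood is 100; the next row has 0 there.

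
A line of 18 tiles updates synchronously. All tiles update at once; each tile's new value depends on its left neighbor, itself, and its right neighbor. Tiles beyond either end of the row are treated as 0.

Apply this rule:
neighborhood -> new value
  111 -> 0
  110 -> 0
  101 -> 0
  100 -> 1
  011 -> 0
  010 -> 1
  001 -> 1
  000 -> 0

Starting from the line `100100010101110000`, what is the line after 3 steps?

000000001001100010

step 1: 111110110100001000
step 2: 000000000110011100
step 3: 000000001001100010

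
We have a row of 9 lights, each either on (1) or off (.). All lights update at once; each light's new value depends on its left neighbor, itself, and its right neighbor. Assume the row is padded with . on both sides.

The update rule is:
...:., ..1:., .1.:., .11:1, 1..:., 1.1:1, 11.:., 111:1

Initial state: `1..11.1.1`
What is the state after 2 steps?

....1.1..

step 1: ...1.1.1.
step 2: ....1.1..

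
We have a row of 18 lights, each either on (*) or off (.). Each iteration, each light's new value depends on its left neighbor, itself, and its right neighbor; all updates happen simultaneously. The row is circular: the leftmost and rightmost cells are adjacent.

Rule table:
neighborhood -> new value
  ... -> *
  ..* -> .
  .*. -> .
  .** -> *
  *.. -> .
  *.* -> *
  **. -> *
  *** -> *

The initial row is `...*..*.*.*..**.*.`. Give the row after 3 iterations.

**.....*.*...***..
**.***..*..*.***..
******......****..

******......****..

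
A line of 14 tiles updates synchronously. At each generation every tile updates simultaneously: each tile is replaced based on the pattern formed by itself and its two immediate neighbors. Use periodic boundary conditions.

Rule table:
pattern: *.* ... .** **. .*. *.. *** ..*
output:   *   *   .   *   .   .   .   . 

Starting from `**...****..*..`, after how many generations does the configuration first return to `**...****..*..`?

.*.*....*.....
..*..**...****
......*.*....*
.****..*..**..
....*......*.*
.**...****..*.
..*.*....*....
*..*..**...***
*......*.*....
..****..*..**.
*....*......*.
..**...****..*
...*.*....*...
**..*..**...**
.*......*.*...
...****..*..**
.*....*......*
*..**...****..
....*.*....*..
***..*..**...*
..*......*.*..
*...****..*..*
*.*....*......
.*..**...****.
.....*.*....*.
****..*..**...
...*......*.*.
**...****..*..

28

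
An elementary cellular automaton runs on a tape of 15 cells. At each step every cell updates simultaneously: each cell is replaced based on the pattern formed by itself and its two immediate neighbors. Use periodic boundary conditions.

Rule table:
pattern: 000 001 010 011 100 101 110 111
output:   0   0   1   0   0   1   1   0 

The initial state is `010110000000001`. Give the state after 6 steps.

000010000000000

111010000000001
001110000000000
000010000000000
000010000000000  (fixed point — unchanged through step 6)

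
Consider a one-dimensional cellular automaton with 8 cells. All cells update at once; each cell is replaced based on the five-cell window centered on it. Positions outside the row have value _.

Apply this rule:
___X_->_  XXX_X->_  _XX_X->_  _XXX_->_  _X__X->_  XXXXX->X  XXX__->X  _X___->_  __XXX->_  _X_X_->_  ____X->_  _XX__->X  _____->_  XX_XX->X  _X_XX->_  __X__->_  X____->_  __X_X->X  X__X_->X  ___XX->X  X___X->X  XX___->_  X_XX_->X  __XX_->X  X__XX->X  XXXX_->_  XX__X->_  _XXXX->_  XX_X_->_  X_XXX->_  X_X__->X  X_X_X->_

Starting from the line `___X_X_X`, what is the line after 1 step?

___X___X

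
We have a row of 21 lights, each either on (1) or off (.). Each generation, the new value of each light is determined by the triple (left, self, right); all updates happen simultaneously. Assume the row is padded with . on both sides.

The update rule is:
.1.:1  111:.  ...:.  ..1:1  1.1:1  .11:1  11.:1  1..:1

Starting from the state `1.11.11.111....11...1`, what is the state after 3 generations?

11.....11.....1111..1

generation 1: 111111111.11..1111.11
generation 2: 1.......1111111..1111
generation 3: 11.....11.....1111..1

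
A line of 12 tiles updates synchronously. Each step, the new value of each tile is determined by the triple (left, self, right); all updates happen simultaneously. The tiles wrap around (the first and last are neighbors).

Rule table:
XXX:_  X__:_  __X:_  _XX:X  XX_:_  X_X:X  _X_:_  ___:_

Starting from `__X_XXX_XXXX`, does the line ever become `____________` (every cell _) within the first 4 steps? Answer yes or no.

yes

___XX__XX___
___X___X____
____________
all cells are _ at step 3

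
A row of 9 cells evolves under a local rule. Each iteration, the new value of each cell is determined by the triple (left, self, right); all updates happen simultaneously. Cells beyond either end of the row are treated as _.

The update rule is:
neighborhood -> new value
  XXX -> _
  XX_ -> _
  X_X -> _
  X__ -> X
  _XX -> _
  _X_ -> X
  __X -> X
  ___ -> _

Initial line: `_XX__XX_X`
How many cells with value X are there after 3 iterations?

3

X__XX___X
XXX__X_XX
___XXX___
count of X: 3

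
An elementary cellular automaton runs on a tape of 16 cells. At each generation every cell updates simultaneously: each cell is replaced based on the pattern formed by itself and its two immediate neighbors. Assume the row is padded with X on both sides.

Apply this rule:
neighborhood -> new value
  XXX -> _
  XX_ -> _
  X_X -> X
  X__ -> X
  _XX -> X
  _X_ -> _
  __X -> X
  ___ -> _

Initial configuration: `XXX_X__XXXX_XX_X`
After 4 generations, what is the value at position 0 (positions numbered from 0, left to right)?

___X_XXX___XX_XX
X_X_XX__X_XX_XX_
_X_XX_XX_XX_XX_X
X_XX_XX_XX_XX_XX
position 0 holds X

X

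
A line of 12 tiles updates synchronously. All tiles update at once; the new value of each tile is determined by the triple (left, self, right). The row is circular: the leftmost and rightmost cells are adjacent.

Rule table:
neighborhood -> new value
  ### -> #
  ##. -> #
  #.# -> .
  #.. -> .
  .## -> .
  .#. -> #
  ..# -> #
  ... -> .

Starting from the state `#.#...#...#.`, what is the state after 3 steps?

#.#.#.#.#.#.

#.#..##..##.
#.#.#.#.#.#.
#.#.#.#.#.#.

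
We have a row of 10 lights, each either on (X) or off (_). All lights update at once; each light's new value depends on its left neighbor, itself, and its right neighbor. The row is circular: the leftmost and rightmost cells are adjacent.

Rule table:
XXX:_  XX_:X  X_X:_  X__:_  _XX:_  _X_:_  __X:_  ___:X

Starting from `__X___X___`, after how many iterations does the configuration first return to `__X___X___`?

iteration 1: X___X___XX
iteration 2: X_X___X___
iteration 3: ____X___X_
iteration 4: XXX___X___
iteration 5: __X_X___X_
iteration 6: X_____X___
iteration 7: __XXX___X_
iteration 8: X___X_X___
iteration 9: __X_____X_
iteration 10: X___XXX___
iteration 11: __X___X_X_
iteration 12: X___X_____
iteration 13: __X___XXX_
iteration 14: X___X___X_
iteration 15: __X___X___

15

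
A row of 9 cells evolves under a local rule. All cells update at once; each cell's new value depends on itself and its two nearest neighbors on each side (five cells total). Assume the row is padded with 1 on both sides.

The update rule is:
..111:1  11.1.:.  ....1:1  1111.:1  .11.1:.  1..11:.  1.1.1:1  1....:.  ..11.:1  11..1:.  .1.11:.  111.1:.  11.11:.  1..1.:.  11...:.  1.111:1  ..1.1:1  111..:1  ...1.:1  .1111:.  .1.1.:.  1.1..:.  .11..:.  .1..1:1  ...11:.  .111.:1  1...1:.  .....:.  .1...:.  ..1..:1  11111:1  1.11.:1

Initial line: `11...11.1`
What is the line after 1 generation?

11...1..1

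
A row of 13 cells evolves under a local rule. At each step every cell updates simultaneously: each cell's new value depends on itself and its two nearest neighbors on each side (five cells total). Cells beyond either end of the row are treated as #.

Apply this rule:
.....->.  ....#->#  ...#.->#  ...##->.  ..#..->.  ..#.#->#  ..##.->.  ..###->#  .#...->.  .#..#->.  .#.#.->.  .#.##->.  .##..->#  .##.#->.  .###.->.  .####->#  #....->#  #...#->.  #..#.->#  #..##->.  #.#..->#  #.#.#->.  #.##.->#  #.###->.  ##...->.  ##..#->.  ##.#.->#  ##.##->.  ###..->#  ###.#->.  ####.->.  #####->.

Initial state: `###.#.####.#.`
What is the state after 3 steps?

.#...#..#....

...#...#..#..
..#...#..#...
.#...#..#....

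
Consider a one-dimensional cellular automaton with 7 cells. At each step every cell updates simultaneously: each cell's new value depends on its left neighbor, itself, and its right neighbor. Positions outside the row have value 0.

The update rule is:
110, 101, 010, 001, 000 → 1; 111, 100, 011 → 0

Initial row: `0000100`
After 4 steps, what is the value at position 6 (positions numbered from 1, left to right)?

1

step 1: 1111101
step 2: 0000111
step 3: 1111001
step 4: 0001011
position 6 holds 1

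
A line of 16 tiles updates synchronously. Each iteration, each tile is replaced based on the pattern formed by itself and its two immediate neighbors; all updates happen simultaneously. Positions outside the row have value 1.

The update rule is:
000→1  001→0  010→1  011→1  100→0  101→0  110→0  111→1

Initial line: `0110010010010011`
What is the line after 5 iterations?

0101010010010011

0100010010010011
0101010010010011
0101010010010011  (fixed point — unchanged through iteration 5)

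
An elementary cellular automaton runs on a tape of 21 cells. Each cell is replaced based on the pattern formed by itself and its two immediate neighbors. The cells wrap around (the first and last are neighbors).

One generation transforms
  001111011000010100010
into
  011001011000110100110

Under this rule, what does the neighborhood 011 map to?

At position 2 the neighborhood is 011; the next row has 1 there.

1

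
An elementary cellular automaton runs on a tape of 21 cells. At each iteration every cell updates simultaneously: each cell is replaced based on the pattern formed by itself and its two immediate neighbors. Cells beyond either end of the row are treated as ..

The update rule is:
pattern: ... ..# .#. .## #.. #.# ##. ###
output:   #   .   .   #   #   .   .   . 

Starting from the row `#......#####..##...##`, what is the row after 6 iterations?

##.#....###.#.####..#

iteration 1: .#####.#....#.#.##.#.
iteration 2: .#......###.....#...#
iteration 3: ..#####.#..####..##..
iteration 4: #.#......#.#...#.#.##
iteration 5: ...#####....##.....#.
iteration 6: ##.#....###.#.####..#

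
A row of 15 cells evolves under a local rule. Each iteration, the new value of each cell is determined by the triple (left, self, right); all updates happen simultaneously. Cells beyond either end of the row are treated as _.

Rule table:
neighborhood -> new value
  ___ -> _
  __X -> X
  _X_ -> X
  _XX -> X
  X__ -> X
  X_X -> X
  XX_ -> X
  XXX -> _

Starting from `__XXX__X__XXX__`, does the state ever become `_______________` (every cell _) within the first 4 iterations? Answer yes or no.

_XX_XXXXXXX_XX_
XXXXX_____XXXXX
X___XX___XX___X
XX_XXXX_XXXX_XX
iteration 4 is XX_XXXX_XXXX_XX, still not uniform _

no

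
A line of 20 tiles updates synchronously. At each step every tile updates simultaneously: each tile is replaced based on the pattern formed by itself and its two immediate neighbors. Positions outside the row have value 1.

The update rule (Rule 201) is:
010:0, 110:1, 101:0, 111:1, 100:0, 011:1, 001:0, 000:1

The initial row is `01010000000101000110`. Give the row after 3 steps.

00000111110000010110
01110111110111000110
01110111110111010110

01110111110111010110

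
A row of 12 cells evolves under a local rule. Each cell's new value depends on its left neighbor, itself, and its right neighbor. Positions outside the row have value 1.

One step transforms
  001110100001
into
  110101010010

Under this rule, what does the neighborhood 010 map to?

0

At position 6 the neighborhood is 010; the next row has 0 there.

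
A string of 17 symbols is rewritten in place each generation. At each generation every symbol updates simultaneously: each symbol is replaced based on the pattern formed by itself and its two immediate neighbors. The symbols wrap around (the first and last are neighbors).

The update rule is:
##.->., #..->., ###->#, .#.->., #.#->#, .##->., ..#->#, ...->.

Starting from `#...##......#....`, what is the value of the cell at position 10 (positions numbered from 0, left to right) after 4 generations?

.

generation 1: ...#.......#....#
generation 2: ..#.......#....#.
generation 3: .#.......#....#..
generation 4: #.......#....#...
position 10 holds .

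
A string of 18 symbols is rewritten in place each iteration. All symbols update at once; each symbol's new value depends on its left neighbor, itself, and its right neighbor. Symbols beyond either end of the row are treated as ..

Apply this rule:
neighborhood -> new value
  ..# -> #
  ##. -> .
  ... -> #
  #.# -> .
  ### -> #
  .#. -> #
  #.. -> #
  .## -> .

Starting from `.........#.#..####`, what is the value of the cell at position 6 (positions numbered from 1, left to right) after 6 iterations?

##########.###.##.
.########...#....#
#.######.#########
#..####...#######.
###.##.###.#####.#
.#......#...###..#
position 6 holds .

.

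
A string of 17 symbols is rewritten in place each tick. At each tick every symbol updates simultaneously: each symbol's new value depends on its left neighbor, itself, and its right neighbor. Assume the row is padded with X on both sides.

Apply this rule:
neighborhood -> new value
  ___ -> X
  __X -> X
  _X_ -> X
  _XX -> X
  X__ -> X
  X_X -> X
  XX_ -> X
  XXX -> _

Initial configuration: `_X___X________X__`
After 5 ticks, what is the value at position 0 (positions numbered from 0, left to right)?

XXXXXXXXXXXXXXXXX
_________________
XXXXXXXXXXXXXXXXX  (repeats tick 1; period 2)
tick 5: XXXXXXXXXXXXXXXXX
position 0 holds X

X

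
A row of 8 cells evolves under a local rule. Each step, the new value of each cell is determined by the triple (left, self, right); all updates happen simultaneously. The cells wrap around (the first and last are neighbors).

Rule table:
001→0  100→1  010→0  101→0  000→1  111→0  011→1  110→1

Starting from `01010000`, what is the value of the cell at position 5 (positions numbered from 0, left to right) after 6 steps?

0

00001111
11101001
00100101
10010000
01001110
00101011
position 5 holds 0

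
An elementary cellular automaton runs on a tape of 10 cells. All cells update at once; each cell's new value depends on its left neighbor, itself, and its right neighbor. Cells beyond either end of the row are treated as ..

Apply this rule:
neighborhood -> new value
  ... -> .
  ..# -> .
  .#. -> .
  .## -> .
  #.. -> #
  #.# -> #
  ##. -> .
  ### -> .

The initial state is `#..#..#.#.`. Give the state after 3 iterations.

...#..#..#

.#..#..#.#
..#..#..#.
...#..#..#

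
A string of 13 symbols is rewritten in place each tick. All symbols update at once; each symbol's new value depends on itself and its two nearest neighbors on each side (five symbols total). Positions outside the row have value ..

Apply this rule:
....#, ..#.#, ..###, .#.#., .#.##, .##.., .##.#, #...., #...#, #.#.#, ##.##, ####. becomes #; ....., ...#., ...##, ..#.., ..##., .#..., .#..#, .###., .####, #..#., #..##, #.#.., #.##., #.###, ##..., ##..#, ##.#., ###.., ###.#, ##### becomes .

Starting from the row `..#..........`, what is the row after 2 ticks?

..#...#......

tick 1: #...#........
tick 2: ..#...#......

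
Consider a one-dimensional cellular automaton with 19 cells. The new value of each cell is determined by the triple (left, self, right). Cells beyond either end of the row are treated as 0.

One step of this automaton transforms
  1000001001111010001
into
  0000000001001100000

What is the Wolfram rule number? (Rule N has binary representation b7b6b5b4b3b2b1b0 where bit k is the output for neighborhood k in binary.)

104

position 10: 111 → 0  (bit 7 = 0)
position 12: 110 → 1  (bit 6 = 1)
position 13: 101 → 1  (bit 5 = 1)
position 1: 100 → 0  (bit 4 = 0)
position 9: 011 → 1  (bit 3 = 1)
position 0: 010 → 0  (bit 2 = 0)
position 5: 001 → 0  (bit 1 = 0)
position 2: 000 → 0  (bit 0 = 0)
bits b7..b0 = 01101000 = 104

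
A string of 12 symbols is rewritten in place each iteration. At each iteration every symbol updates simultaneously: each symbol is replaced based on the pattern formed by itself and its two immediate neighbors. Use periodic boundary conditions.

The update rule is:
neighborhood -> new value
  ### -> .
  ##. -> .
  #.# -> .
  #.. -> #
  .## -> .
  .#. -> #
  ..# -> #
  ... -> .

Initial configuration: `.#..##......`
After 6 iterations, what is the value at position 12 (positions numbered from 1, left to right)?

####..#.....
....####...#
#..#....#.##
.####..##...
#....##..#..
##..#..#####
position 12 holds #

#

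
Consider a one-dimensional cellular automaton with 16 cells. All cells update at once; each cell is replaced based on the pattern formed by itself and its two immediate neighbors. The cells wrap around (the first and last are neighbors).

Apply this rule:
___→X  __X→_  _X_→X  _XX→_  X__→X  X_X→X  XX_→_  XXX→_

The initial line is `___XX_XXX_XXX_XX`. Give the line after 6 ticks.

tick 1: XX___X___X___X__
tick 2: __XX_XXX_XXX_XX_
tick 3: X___X___X___X__X
tick 4: _XX_XXX_XXX_XX__
tick 5: ___X___X___X__XX
tick 6: XX_XXX_XXX_XX___

XX_XXX_XXX_XX___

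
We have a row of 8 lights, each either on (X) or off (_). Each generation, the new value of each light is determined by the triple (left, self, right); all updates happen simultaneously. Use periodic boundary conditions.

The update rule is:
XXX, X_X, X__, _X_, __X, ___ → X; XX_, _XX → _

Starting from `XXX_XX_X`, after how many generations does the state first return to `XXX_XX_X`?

generation 1: XX_X__X_
generation 2: __XXXXXX
generation 3: XX_XXXX_
generation 4: __X_XX_X
generation 5: XXXX__XX
generation 6: XXX_XX_X

6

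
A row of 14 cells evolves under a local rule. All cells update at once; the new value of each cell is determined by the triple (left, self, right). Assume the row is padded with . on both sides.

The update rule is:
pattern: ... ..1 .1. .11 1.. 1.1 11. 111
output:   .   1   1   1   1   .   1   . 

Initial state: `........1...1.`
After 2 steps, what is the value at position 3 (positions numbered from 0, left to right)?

.

.......111.111
......11.1.1.1
position 3 holds .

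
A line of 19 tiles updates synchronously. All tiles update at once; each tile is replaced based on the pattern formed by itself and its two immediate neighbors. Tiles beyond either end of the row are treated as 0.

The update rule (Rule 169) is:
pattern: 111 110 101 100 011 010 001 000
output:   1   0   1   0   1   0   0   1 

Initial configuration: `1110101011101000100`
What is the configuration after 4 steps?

0010111010001100100

1101010111010010001
1010101110100000100
0101011101001110001
0010111010001100100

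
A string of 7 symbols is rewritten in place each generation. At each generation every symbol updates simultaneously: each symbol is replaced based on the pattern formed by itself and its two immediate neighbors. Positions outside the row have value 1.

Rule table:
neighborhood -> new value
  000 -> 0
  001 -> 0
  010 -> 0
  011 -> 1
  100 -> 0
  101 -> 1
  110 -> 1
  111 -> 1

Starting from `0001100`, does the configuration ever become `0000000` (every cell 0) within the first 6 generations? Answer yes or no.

generation 1: 0001100  (fixed point — unchanged through generation 6)
generation 6 is 0001100, still not uniform 0

no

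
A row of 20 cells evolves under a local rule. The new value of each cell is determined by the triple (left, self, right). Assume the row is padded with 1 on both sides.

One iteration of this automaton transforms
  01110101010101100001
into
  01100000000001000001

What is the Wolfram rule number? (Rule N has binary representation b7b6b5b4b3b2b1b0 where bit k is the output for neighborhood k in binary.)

136

position 2: 111 → 1  (bit 7 = 1)
position 3: 110 → 0  (bit 6 = 0)
position 0: 101 → 0  (bit 5 = 0)
position 15: 100 → 0  (bit 4 = 0)
position 1: 011 → 1  (bit 3 = 1)
position 5: 010 → 0  (bit 2 = 0)
position 18: 001 → 0  (bit 1 = 0)
position 16: 000 → 0  (bit 0 = 0)
bits b7..b0 = 10001000 = 136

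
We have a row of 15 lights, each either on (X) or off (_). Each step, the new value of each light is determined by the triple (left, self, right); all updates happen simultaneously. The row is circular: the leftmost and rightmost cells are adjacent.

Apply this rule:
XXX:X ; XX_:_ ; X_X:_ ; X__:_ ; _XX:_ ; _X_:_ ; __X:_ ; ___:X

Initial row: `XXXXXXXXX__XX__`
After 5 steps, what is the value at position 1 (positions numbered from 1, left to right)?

_XXXXXXX_______
__XXXXX__XXXXXX
___XXX____XXXX_
XX__X__XX__XX__
_______________
position 1 holds _

_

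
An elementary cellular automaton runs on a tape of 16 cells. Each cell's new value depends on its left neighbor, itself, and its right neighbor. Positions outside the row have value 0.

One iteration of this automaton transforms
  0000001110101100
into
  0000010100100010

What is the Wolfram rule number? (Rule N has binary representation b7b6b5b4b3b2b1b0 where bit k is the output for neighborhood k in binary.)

position 7: 111 → 1  (bit 7 = 1)
position 8: 110 → 0  (bit 6 = 0)
position 9: 101 → 0  (bit 5 = 0)
position 14: 100 → 1  (bit 4 = 1)
position 6: 011 → 0  (bit 3 = 0)
position 10: 010 → 1  (bit 2 = 1)
position 5: 001 → 1  (bit 1 = 1)
position 0: 000 → 0  (bit 0 = 0)
bits b7..b0 = 10010110 = 150

150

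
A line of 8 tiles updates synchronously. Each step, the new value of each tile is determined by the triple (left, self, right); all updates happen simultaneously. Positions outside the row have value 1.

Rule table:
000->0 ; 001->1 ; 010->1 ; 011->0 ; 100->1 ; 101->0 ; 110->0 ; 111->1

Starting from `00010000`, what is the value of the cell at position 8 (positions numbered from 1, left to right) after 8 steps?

1

step 1: 10111001
step 2: 00010110
step 3: 10110000
step 4: 00001001
step 5: 10011110
step 6: 01101100
step 7: 00000011
step 8: 10000101
position 8 holds 1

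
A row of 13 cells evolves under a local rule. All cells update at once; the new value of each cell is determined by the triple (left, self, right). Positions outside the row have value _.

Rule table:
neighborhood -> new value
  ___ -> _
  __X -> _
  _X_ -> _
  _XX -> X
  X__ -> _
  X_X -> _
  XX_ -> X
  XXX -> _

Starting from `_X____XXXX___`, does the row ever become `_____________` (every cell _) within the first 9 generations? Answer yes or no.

generation 1: ______X__X___
generation 2: _____________
all cells are _ at generation 2

yes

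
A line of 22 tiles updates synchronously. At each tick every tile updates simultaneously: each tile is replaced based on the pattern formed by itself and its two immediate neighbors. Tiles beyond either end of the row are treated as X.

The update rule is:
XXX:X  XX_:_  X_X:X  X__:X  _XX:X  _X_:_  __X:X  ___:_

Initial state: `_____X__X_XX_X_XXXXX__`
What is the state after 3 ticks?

X_X_XX_XX_X_XXXXX_XXXX

X___X_XX_XX_X_XXXXX_XX
_X_X_XX_XX_X_XXXXX_XXX
X_X_XX_XX_X_XXXXX_XXXX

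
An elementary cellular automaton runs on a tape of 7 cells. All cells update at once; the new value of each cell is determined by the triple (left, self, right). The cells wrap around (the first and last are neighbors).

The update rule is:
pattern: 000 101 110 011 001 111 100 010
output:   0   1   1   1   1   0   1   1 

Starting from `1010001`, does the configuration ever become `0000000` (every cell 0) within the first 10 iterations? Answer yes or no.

yes

iteration 1: 1111011
iteration 2: 0001110
iteration 3: 0011011
iteration 4: 1111111
iteration 5: 0000000
all cells are 0 at iteration 5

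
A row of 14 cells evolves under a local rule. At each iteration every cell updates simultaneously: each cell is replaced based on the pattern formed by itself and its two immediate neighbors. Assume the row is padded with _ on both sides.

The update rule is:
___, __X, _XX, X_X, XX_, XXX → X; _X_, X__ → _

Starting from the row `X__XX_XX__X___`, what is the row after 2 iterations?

__XXXXXX_X__XX
XXXXXXXXX__XXX

XXXXXXXXX__XXX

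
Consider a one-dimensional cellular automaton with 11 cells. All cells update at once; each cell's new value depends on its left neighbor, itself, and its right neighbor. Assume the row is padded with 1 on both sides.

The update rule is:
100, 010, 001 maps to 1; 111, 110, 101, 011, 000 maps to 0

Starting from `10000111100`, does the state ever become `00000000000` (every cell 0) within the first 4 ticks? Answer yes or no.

01001000011
01111100100
00000011111
10000100000
tick 4 is 10000100000, still not uniform 0

no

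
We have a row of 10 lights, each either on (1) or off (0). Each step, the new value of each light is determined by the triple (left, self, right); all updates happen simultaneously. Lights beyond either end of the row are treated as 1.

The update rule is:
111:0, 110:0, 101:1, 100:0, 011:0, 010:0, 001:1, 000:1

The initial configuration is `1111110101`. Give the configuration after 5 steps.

0000001010
0111110101
1000001010
0011110101
0100001010

0100001010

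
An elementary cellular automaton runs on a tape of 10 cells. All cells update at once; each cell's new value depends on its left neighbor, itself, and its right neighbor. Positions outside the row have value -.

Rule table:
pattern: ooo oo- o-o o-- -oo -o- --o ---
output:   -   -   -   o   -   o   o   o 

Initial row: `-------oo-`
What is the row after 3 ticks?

ooooooo---

ooooooo--o
-------ooo
ooooooo---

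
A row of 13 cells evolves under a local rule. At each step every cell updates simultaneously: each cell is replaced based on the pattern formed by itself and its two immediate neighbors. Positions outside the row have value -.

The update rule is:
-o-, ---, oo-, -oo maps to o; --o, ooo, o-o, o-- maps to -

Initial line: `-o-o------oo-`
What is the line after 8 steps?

-o-o-o--o-oo-

step 1: -o-o-oooo-oo-
step 2: -o-o-o--o-oo-
step 3: -o-o-o--o-oo-  (fixed point — unchanged through step 8)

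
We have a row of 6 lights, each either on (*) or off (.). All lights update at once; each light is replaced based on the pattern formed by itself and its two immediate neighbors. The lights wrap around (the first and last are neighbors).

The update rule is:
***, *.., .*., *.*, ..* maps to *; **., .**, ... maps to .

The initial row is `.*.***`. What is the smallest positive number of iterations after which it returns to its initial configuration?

2

***.*.
.*.***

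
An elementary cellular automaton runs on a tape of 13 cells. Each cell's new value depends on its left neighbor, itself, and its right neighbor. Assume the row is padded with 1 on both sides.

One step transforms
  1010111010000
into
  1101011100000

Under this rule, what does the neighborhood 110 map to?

1

At position 0 the neighborhood is 110; the next row has 1 there.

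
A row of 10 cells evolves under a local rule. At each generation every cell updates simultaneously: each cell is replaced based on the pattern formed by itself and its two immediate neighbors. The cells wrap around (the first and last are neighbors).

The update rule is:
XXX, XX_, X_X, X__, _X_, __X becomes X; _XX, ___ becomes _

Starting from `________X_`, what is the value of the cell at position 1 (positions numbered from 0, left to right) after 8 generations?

_______XXX
X_____X_XX
XX___XXX_X
XXX_X_XXX_
_XXXXX_XXX
X_XXXXX_XX
XX_XXXXX_X
XXX_XXXXX_
position 1 holds X

X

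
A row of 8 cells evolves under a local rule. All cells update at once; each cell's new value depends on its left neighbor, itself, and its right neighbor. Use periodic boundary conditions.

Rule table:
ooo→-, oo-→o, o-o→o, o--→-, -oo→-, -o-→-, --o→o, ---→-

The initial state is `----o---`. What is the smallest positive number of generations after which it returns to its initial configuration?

generation 1: ---o----
generation 2: --o-----
generation 3: -o------
generation 4: o-------
generation 5: -------o
generation 6: ------o-
generation 7: -----o--
generation 8: ----o---

8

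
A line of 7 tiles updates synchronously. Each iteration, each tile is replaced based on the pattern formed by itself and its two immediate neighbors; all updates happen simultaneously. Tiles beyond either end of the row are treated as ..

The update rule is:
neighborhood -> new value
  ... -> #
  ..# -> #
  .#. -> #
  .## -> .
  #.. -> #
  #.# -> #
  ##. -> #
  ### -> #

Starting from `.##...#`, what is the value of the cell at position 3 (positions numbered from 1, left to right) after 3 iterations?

iteration 1: #.#####
iteration 2: ##.####
iteration 3: .##.###
position 3 holds #

#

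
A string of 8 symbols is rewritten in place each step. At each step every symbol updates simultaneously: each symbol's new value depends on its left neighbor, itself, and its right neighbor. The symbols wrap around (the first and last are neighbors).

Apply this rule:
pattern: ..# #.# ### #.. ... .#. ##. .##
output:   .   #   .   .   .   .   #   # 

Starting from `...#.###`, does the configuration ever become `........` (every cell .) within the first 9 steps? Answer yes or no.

....##.#
....###.
....#.#.
.....#..
........
all cells are . at step 5

yes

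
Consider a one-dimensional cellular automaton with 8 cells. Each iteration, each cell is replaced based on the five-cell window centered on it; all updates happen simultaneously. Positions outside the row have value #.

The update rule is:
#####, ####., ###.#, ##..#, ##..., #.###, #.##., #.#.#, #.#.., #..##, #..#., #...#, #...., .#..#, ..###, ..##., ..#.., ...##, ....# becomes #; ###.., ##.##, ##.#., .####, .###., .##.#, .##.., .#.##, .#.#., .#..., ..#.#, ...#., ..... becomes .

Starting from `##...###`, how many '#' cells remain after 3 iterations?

4

#.####.#
#.#.##.#
#.#.#..#
count of #: 4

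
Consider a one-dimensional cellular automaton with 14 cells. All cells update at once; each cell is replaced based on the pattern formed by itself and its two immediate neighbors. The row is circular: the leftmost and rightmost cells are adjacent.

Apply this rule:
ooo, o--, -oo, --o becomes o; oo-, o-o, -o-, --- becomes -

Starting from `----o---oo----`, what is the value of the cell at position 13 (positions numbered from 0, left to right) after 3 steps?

---o-o-oo-o---
--o----o---o--
-o-o--o-o-o-o-
position 13 holds -

-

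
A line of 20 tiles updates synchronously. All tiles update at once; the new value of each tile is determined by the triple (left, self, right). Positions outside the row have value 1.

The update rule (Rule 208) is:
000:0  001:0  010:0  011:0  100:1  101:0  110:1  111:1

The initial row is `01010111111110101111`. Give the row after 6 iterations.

00000011111110000111
10000001111111000011
11000000111111100001
11100000011111110000
11110000001111111000
11111000000111111100

11111000000111111100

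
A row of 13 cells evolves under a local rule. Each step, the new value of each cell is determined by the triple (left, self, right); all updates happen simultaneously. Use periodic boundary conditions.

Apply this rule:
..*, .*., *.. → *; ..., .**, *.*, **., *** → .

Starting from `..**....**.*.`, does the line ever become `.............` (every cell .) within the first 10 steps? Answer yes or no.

no

.*..*..*...**
.********.*..
*.........**.
**.......*...
..*.....***.*
****...*....*
....*.***..*.
...**....****
*.*..*..*....
*.********..*
step 10 is *.********..*, still not uniform .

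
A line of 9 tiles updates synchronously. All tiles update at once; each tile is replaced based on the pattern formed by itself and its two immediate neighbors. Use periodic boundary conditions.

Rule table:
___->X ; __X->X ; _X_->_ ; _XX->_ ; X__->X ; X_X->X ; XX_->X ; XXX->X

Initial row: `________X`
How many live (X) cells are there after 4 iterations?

iteration 1: XXXXXXXX_
iteration 2: _XXXXXXXX
iteration 3: X_XXXXXXX
iteration 4: XX_XXXXXX
count of X: 8

8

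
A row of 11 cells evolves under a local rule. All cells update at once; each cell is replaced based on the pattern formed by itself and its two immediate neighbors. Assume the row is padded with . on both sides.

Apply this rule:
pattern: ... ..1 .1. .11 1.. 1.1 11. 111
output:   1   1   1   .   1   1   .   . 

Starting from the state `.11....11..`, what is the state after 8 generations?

1..1111..11
111....11..
...1111..11
111....11..  (repeats generation 2; period 2)
generation 8: 111....11..

111....11..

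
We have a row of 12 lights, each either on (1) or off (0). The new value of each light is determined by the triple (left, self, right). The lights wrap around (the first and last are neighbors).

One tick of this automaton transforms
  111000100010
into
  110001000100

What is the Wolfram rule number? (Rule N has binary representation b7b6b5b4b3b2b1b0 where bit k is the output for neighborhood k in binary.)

138

position 1: 111 → 1  (bit 7 = 1)
position 2: 110 → 0  (bit 6 = 0)
position 11: 101 → 0  (bit 5 = 0)
position 3: 100 → 0  (bit 4 = 0)
position 0: 011 → 1  (bit 3 = 1)
position 6: 010 → 0  (bit 2 = 0)
position 5: 001 → 1  (bit 1 = 1)
position 4: 000 → 0  (bit 0 = 0)
bits b7..b0 = 10001010 = 138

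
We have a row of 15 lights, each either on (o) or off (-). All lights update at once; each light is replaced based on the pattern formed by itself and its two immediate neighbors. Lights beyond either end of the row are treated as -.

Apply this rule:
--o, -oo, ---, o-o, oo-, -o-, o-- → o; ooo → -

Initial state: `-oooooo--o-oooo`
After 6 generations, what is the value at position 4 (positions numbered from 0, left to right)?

o

oo----oooooo--o
ooooooo----oooo
o-----oooooo--o
ooooooo----oooo  (repeats generation 2; period 2)
generation 6: ooooooo----oooo
position 4 holds o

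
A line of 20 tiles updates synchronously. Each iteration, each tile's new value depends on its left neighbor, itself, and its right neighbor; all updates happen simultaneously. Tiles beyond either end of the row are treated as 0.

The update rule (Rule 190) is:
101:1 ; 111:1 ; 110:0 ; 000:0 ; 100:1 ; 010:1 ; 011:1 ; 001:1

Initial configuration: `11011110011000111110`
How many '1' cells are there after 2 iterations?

iteration 1: 10111101110101111101
iteration 2: 11111011101111111011
count of 1: 17

17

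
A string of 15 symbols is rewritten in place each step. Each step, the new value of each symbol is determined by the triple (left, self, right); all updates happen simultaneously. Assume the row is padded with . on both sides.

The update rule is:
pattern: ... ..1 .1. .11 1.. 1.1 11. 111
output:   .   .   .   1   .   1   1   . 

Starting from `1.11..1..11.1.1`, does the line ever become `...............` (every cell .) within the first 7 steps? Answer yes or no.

.111.....111.1.
.1.1.....1.11..
..1.......111..
..........1.1..
...........1...
...............
all cells are . at step 6

yes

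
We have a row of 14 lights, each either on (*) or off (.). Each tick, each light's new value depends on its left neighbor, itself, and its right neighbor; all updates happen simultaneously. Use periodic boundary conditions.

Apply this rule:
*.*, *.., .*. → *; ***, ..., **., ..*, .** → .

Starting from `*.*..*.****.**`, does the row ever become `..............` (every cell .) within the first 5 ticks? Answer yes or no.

tick 1: .***.**....*..
tick 2: ....*..*...**.
tick 3: ....**.**....*
tick 4: *.....*..*...*
tick 5: .*....**.**...
tick 5 is .*....**.**..., still not uniform .

no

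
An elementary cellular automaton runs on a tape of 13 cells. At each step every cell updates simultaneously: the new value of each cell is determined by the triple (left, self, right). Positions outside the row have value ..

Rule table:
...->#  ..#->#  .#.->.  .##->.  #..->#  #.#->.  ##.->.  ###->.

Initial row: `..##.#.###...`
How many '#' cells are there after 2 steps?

8

step 1: ##........###
step 2: ..########...
count of #: 8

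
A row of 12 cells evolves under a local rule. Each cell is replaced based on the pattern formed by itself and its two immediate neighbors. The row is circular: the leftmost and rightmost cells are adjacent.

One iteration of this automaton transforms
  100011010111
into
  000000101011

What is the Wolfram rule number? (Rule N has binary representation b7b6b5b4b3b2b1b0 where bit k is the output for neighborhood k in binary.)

position 10: 111 → 1  (bit 7 = 1)
position 0: 110 → 0  (bit 6 = 0)
position 6: 101 → 1  (bit 5 = 1)
position 1: 100 → 0  (bit 4 = 0)
position 4: 011 → 0  (bit 3 = 0)
position 7: 010 → 0  (bit 2 = 0)
position 3: 001 → 0  (bit 1 = 0)
position 2: 000 → 0  (bit 0 = 0)
bits b7..b0 = 10100000 = 160

160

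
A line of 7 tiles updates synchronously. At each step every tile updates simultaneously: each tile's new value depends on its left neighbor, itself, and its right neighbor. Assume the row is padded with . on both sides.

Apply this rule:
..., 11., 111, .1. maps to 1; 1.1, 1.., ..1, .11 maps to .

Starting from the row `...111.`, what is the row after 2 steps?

11..11.
.1...1.

.1...1.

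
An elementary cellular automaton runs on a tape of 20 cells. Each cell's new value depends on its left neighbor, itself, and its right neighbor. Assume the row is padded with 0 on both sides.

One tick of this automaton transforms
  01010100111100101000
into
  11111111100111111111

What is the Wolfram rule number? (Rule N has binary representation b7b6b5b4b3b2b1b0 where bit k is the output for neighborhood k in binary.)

position 9: 111 → 0  (bit 7 = 0)
position 11: 110 → 1  (bit 6 = 1)
position 2: 101 → 1  (bit 5 = 1)
position 6: 100 → 1  (bit 4 = 1)
position 8: 011 → 1  (bit 3 = 1)
position 1: 010 → 1  (bit 2 = 1)
position 0: 001 → 1  (bit 1 = 1)
position 18: 000 → 1  (bit 0 = 1)
bits b7..b0 = 01111111 = 127

127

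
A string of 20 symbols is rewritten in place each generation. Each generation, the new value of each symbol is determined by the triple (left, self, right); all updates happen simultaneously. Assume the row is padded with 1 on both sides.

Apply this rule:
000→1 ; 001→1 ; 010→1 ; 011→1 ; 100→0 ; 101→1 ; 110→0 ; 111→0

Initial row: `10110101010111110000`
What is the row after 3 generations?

00110011111111000001

generation 1: 01101111111100000111
generation 2: 11011000000001111100
generation 3: 00110011111111000001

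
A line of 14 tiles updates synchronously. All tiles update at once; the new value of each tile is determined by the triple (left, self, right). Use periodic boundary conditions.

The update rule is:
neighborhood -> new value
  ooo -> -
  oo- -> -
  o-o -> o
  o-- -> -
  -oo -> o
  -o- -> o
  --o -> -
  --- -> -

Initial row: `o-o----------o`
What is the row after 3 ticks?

-oo----------o
oo-----------o
-------------o

-------------o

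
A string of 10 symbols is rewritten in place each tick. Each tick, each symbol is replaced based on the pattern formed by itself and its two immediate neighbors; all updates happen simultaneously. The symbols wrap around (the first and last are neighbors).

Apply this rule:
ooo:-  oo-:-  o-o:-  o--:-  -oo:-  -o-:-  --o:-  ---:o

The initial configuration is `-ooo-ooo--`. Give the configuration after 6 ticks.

tick 1: ---------o
tick 2: -ooooooo--
tick 3: ---------o  (repeats tick 1; period 2)
tick 6: -ooooooo--

-ooooooo--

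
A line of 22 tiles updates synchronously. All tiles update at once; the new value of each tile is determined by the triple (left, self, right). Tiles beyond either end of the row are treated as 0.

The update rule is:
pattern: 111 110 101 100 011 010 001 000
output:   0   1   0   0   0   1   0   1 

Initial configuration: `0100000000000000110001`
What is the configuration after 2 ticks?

0100000000000010010101

0101111111111110010101
0100000000000010010101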